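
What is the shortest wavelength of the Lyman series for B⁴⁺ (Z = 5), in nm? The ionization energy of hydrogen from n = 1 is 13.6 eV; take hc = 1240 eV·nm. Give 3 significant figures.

3.65 nm

The Lyman series has lower level n_f = 1; the series limit corresponds to n_i → ∞.
ΔE_max = 13.6 × 25 / 1² = 340.0 eV.
λ_min = 1240 / 340.0 = 3.65 nm.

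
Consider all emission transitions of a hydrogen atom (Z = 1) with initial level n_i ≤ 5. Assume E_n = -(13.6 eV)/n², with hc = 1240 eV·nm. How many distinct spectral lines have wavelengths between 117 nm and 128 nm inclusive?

Enumerate all n_i → n_f pairs with 1 ≤ n_f < n_i ≤ 5 and compute λ = 1240 / [13.6·1·(1/n_f² − 1/n_i²)].
Lines falling in [117, 128] nm: 2→1 (121.6 nm).

1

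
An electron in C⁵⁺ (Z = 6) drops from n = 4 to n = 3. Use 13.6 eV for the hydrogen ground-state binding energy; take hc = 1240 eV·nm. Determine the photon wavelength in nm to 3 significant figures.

For Z = 6 the level energies scale as Z², so the effective Rydberg energy is 13.6 × 36 = 489.6 eV.
ΔE = 489.6 × (1/3² − 1/4²) = 489.6 × 0.04861 = 23.80 eV.
λ = hc/ΔE = 1240 / 23.80 = 52.1 nm.

52.1 nm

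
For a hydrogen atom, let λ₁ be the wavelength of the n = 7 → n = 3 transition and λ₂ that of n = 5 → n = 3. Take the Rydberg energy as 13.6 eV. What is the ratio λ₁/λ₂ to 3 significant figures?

0.784

λ ∝ 1/ΔE ∝ 1/(1/n_f² − 1/n_i²), and the Z² and hc factors cancel in the ratio.
λ₁/λ₂ = (1/3² − 1/5²)/(1/3² − 1/7²) = 0.07111/0.09070 = 0.784.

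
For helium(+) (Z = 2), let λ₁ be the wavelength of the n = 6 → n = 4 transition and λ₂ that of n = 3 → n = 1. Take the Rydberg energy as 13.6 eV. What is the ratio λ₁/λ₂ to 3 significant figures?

λ ∝ 1/ΔE ∝ 1/(1/n_f² − 1/n_i²), and the Z² and hc factors cancel in the ratio.
λ₁/λ₂ = (1/1² − 1/3²)/(1/4² − 1/6²) = 0.8889/0.03472 = 25.6.

25.6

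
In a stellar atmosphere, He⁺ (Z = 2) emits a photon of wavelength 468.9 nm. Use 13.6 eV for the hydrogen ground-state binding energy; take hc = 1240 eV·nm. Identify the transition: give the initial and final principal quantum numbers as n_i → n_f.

The photon energy is ΔE = hc/λ = 1240 / 468.9 = 2.644 eV.
With Z = 2, ΔE = 54.40 × (1/n_f² − 1/n_i²), so 1/n_f² − 1/n_i² = 0.04861.
Trying n_f = 3 gives 1/n_i² = 0.06250, i.e. n_i ≈ 4; this pair matches.

n_i = 4, n_f = 3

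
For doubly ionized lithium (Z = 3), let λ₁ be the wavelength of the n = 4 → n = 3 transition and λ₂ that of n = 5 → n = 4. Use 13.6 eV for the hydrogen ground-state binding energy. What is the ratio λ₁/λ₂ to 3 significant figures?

λ ∝ 1/ΔE ∝ 1/(1/n_f² − 1/n_i²), and the Z² and hc factors cancel in the ratio.
λ₁/λ₂ = (1/4² − 1/5²)/(1/3² − 1/4²) = 0.02250/0.04861 = 0.463.

0.463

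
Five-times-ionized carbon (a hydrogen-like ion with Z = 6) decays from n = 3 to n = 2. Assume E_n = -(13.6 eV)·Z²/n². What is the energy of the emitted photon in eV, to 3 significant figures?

68.0 eV

The Bohr energies scale as Z², so for Z = 6: E_n = −489.6/n² eV.
E_3 = −489.6/9 = −54.40 eV and E_2 = −489.6/4 = −122.4 eV.
The photon energy is |E_3 − E_2| = 68.0 eV.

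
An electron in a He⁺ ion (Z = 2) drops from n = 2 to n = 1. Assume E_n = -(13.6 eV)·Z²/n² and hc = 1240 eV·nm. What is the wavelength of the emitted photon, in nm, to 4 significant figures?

For Z = 2 the level energies scale as Z², so the effective Rydberg energy is 13.6 × 4 = 54.40 eV.
ΔE = 54.40 × (1/1² − 1/2²) = 54.40 × 0.7500 = 40.80 eV.
λ = hc/ΔE = 1240 / 40.80 = 30.39 nm.

30.39 nm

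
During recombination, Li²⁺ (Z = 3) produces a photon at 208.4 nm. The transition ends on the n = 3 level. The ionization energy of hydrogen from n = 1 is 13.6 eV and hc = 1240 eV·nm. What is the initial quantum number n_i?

n_i = 4

The photon energy is ΔE = hc/λ = 1240 / 208.4 = 5.950 eV.
With Z = 3, ΔE = 122.4 × (1/n_f² − 1/n_i²), so 1/n_f² − 1/n_i² = 0.04861.
With n_f = 3: 1/n_i² = 1/9 − 0.04861 = 0.06250, so n_i ≈ 4.00.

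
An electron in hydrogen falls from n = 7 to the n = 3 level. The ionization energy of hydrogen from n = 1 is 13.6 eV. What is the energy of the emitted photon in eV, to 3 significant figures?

1.23 eV

E_7 = −13.60/49 = −0.2776 eV and E_3 = −13.60/9 = −1.511 eV.
The photon energy is |E_7 − E_3| = 1.23 eV.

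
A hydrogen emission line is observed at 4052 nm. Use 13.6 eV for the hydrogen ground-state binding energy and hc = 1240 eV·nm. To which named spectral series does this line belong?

Brackett

ΔE = 1240/4052 = 0.3060 eV.
This matches 13.6 × (1/4² − 1/5²), so n_f = 4: the Brackett series.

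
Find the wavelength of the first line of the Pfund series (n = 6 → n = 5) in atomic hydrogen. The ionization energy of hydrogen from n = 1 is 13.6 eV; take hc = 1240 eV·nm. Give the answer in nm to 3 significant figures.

The Pfund series terminates on n_f = 5; the first line has n_i = 5+1 = 6.
ΔE = 13.60 × (1/5² − 1/6²) = 0.1662 eV.
λ = 1240 / 0.1662 = 7460 nm.

7460 nm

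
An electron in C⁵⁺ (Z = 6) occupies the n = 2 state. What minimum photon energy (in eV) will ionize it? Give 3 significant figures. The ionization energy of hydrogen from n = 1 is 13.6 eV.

122 eV

E_n = −13.6 Z²/n² = −489.6/n² eV for Z = 6.
E_2 = −489.6/4 = −122 eV, so ionization (to E = 0) requires 122 eV.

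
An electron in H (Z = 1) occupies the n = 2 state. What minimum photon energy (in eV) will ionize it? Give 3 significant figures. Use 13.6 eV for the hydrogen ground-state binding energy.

E_2 = −13.60/4 = −3.40 eV, so ionization (to E = 0) requires 3.40 eV.

3.40 eV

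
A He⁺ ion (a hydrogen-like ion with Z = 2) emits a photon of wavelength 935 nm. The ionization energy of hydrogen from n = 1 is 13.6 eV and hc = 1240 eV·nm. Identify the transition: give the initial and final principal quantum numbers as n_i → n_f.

n_i = 8, n_f = 5

The photon energy is ΔE = hc/λ = 1240 / 935 = 1.326 eV.
With Z = 2, ΔE = 54.40 × (1/n_f² − 1/n_i²), so 1/n_f² − 1/n_i² = 0.02438.
Trying n_f = 5 gives 1/n_i² = 0.01562, i.e. n_i ≈ 8; this pair matches.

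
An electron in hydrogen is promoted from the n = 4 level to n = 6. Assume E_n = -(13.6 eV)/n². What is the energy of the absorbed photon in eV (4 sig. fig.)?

0.4722 eV

E_6 = −13.60/36 = −0.3778 eV and E_4 = −13.60/16 = −0.8500 eV.
The photon energy is |E_6 − E_4| = 0.4722 eV.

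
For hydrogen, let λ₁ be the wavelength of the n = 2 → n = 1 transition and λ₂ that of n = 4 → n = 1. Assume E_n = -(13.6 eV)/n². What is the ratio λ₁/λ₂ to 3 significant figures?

λ ∝ 1/ΔE ∝ 1/(1/n_f² − 1/n_i²), and the Z² and hc factors cancel in the ratio.
λ₁/λ₂ = (1/1² − 1/4²)/(1/1² − 1/2²) = 0.9375/0.7500 = 1.25.

1.25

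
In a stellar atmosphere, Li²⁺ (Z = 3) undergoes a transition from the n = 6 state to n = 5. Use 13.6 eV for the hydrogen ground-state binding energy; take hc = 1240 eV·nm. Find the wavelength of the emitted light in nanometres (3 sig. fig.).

For Z = 3 the level energies scale as Z², so the effective Rydberg energy is 13.6 × 9 = 122.4 eV.
ΔE = 122.4 × (1/5² − 1/6²) = 122.4 × 0.01222 = 1.496 eV.
λ = hc/ΔE = 1240 / 1.496 = 829 nm.

829 nm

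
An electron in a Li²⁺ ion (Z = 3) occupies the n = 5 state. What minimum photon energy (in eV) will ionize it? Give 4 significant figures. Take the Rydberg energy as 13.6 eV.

4.896 eV

E_n = −13.6 Z²/n² = −122.4/n² eV for Z = 3.
E_5 = −122.4/25 = −4.896 eV, so ionization (to E = 0) requires 4.896 eV.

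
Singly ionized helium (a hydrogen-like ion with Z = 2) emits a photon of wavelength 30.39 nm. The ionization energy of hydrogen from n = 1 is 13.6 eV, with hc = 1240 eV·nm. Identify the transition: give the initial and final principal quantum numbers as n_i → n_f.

n_i = 2, n_f = 1

The photon energy is ΔE = hc/λ = 1240 / 30.39 = 40.80 eV.
With Z = 2, ΔE = 54.40 × (1/n_f² − 1/n_i²), so 1/n_f² − 1/n_i² = 0.7501.
Trying n_f = 1 gives 1/n_i² = 0.2499, i.e. n_i ≈ 2; this pair matches.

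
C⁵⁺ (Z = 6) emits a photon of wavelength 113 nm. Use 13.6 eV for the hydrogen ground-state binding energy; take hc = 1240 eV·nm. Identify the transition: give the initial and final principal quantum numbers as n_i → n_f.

n_i = 5, n_f = 4

The photon energy is ΔE = hc/λ = 1240 / 113 = 10.97 eV.
With Z = 6, ΔE = 489.6 × (1/n_f² − 1/n_i²), so 1/n_f² − 1/n_i² = 0.02241.
Trying n_f = 4 gives 1/n_i² = 0.04009, i.e. n_i ≈ 5; this pair matches.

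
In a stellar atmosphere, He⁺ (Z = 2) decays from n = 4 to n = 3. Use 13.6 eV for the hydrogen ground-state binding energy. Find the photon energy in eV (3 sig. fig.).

2.64 eV

The Bohr energies scale as Z², so for Z = 2: E_n = −54.40/n² eV.
E_4 = −54.40/16 = −3.400 eV and E_3 = −54.40/9 = −6.044 eV.
The photon energy is |E_4 − E_3| = 2.64 eV.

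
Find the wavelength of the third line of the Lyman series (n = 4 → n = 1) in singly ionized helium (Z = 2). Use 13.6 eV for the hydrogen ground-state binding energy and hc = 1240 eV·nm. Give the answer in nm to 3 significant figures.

24.3 nm

The Lyman series terminates on n_f = 1; the third line has n_i = 1+3 = 4.
ΔE = 54.40 × (1/1² − 1/4²) = 51.00 eV.
λ = 1240 / 51.00 = 24.3 nm.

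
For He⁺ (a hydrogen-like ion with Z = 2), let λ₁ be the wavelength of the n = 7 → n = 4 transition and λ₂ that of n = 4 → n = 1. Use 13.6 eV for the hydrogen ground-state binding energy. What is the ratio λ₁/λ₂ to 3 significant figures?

22.3

λ ∝ 1/ΔE ∝ 1/(1/n_f² − 1/n_i²), and the Z² and hc factors cancel in the ratio.
λ₁/λ₂ = (1/1² − 1/4²)/(1/4² − 1/7²) = 0.9375/0.04209 = 22.3.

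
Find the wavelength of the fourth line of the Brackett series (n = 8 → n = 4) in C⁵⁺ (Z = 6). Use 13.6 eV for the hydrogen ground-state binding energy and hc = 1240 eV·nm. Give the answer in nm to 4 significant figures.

The Brackett series terminates on n_f = 4; the fourth line has n_i = 4+4 = 8.
ΔE = 489.6 × (1/4² − 1/8²) = 22.95 eV.
λ = 1240 / 22.95 = 54.03 nm.

54.03 nm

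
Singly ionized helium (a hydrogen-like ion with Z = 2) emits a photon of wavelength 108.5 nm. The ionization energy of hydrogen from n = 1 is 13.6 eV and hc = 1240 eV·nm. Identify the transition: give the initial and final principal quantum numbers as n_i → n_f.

The photon energy is ΔE = hc/λ = 1240 / 108.5 = 11.43 eV.
With Z = 2, ΔE = 54.40 × (1/n_f² − 1/n_i²), so 1/n_f² − 1/n_i² = 0.2101.
Trying n_f = 2 gives 1/n_i² = 0.03992, i.e. n_i ≈ 5; this pair matches.

n_i = 5, n_f = 2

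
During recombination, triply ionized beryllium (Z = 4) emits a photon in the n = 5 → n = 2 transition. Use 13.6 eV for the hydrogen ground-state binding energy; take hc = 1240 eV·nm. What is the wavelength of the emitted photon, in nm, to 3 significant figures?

27.1 nm

For Z = 4 the level energies scale as Z², so the effective Rydberg energy is 13.6 × 16 = 217.6 eV.
ΔE = 217.6 × (1/2² − 1/5²) = 217.6 × 0.2100 = 45.70 eV.
λ = hc/ΔE = 1240 / 45.70 = 27.1 nm.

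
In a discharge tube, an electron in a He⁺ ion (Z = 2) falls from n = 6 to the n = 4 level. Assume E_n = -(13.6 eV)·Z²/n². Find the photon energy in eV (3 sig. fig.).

1.89 eV

The Bohr energies scale as Z², so for Z = 2: E_n = −54.40/n² eV.
E_6 = −54.40/36 = −1.511 eV and E_4 = −54.40/16 = −3.400 eV.
The photon energy is |E_6 − E_4| = 1.89 eV.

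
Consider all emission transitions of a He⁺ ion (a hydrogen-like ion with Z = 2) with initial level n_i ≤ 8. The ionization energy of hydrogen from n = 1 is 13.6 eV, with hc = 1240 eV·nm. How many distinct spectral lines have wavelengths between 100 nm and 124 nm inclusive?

3

Enumerate all n_i → n_f pairs with 1 ≤ n_f < n_i ≤ 8 and compute λ = 1240 / [13.6·4·(1/n_f² − 1/n_i²)].
Lines falling in [100, 124] nm: 6→2 (102.6 nm), 5→2 (108.5 nm), 4→2 (121.6 nm).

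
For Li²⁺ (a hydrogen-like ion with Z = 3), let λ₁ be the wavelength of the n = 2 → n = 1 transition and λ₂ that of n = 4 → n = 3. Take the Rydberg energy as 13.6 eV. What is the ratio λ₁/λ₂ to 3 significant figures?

λ ∝ 1/ΔE ∝ 1/(1/n_f² − 1/n_i²), and the Z² and hc factors cancel in the ratio.
λ₁/λ₂ = (1/3² − 1/4²)/(1/1² − 1/2²) = 0.04861/0.7500 = 0.0648.

0.0648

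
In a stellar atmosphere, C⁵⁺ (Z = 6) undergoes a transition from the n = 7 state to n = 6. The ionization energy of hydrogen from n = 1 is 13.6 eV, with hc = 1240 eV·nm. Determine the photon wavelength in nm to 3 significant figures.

For Z = 6 the level energies scale as Z², so the effective Rydberg energy is 13.6 × 36 = 489.6 eV.
ΔE = 489.6 × (1/6² − 1/7²) = 489.6 × 0.007370 = 3.608 eV.
λ = hc/ΔE = 1240 / 3.608 = 344 nm.

344 nm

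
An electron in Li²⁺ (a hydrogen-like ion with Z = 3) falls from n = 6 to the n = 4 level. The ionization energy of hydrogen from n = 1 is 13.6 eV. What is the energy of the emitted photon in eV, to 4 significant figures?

The Bohr energies scale as Z², so for Z = 3: E_n = −122.4/n² eV.
E_6 = −122.4/36 = −3.400 eV and E_4 = −122.4/16 = −7.650 eV.
The photon energy is |E_6 − E_4| = 4.250 eV.

4.250 eV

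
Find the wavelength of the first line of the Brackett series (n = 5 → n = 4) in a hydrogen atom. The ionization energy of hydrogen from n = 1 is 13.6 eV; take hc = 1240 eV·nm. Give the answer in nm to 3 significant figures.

The Brackett series terminates on n_f = 4; the first line has n_i = 4+1 = 5.
ΔE = 13.60 × (1/4² − 1/5²) = 0.3060 eV.
λ = 1240 / 0.3060 = 4050 nm.

4050 nm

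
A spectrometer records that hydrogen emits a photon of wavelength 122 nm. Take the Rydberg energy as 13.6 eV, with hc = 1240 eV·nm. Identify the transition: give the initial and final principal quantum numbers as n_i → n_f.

The photon energy is ΔE = hc/λ = 1240 / 122 = 10.16 eV.
With Z = 1, ΔE = 13.60 × (1/n_f² − 1/n_i²), so 1/n_f² − 1/n_i² = 0.7473.
Trying n_f = 1 gives 1/n_i² = 0.2527, i.e. n_i ≈ 2; this pair matches.

n_i = 2, n_f = 1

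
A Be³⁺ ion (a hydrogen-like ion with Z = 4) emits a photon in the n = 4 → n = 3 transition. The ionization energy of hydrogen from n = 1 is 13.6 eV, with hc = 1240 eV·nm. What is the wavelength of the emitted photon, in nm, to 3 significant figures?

For Z = 4 the level energies scale as Z², so the effective Rydberg energy is 13.6 × 16 = 217.6 eV.
ΔE = 217.6 × (1/3² − 1/4²) = 217.6 × 0.04861 = 10.58 eV.
λ = hc/ΔE = 1240 / 10.58 = 117 nm.

117 nm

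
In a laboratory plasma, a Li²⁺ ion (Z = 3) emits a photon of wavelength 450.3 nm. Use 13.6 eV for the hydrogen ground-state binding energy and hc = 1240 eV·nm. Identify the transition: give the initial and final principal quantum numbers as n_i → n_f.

The photon energy is ΔE = hc/λ = 1240 / 450.3 = 2.754 eV.
With Z = 3, ΔE = 122.4 × (1/n_f² − 1/n_i²), so 1/n_f² − 1/n_i² = 0.02250.
Trying n_f = 4 gives 1/n_i² = 0.04000, i.e. n_i ≈ 5; this pair matches.

n_i = 5, n_f = 4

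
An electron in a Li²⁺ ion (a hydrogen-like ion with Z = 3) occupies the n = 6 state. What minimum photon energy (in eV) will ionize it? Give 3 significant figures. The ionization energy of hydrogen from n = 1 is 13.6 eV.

3.40 eV

E_n = −13.6 Z²/n² = −122.4/n² eV for Z = 3.
E_6 = −122.4/36 = −3.40 eV, so ionization (to E = 0) requires 3.40 eV.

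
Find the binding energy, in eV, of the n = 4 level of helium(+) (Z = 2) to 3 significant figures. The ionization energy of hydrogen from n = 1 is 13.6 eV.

3.40 eV

E_n = −13.6 Z²/n² = −54.40/n² eV for Z = 2.
E_4 = −54.40/16 = −3.40 eV, so ionization (to E = 0) requires 3.40 eV.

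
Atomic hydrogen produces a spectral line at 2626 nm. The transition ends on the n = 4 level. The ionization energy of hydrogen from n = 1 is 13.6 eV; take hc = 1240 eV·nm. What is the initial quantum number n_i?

The photon energy is ΔE = hc/λ = 1240 / 2626 = 0.4722 eV.
With Z = 1, ΔE = 13.60 × (1/n_f² − 1/n_i²), so 1/n_f² − 1/n_i² = 0.03472.
With n_f = 4: 1/n_i² = 1/16 − 0.03472 = 0.02778, so n_i ≈ 6.00.

n_i = 6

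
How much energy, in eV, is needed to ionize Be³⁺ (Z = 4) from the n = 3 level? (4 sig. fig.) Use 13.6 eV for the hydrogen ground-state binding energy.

E_n = −13.6 Z²/n² = −217.6/n² eV for Z = 4.
E_3 = −217.6/9 = −24.18 eV, so ionization (to E = 0) requires 24.18 eV.

24.18 eV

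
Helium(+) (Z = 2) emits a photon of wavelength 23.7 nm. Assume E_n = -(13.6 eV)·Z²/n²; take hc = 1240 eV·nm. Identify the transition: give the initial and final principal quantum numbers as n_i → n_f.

The photon energy is ΔE = hc/λ = 1240 / 23.7 = 52.32 eV.
With Z = 2, ΔE = 54.40 × (1/n_f² − 1/n_i²), so 1/n_f² − 1/n_i² = 0.9618.
Trying n_f = 1 gives 1/n_i² = 0.03822, i.e. n_i ≈ 5; this pair matches.

n_i = 5, n_f = 1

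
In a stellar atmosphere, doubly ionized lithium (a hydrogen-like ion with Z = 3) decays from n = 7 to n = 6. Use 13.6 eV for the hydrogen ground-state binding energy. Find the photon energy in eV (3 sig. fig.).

The Bohr energies scale as Z², so for Z = 3: E_n = −122.4/n² eV.
E_7 = −122.4/49 = −2.498 eV and E_6 = −122.4/36 = −3.400 eV.
The photon energy is |E_7 − E_6| = 0.902 eV.

0.902 eV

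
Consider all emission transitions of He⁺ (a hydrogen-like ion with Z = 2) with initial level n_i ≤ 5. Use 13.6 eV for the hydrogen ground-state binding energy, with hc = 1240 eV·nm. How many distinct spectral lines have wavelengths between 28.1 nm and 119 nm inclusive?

Enumerate all n_i → n_f pairs with 1 ≤ n_f < n_i ≤ 5 and compute λ = 1240 / [13.6·4·(1/n_f² − 1/n_i²)].
Lines falling in [28.1, 119] nm: 2→1 (30.39 nm), 5→2 (108.5 nm).

2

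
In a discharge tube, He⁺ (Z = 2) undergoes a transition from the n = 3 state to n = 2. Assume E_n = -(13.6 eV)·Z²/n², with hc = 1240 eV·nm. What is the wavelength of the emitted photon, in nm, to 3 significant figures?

164 nm

For Z = 2 the level energies scale as Z², so the effective Rydberg energy is 13.6 × 4 = 54.40 eV.
ΔE = 54.40 × (1/2² − 1/3²) = 54.40 × 0.1389 = 7.556 eV.
λ = hc/ΔE = 1240 / 7.556 = 164 nm.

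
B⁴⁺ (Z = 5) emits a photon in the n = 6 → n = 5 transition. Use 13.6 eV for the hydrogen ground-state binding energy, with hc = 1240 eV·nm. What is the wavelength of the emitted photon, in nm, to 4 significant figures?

For Z = 5 the level energies scale as Z², so the effective Rydberg energy is 13.6 × 25 = 340.0 eV.
ΔE = 340.0 × (1/5² − 1/6²) = 340.0 × 0.01222 = 4.156 eV.
λ = hc/ΔE = 1240 / 4.156 = 298.4 nm.

298.4 nm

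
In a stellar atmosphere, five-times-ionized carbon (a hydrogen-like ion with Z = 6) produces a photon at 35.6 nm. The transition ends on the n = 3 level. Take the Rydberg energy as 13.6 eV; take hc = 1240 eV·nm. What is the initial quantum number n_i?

The photon energy is ΔE = hc/λ = 1240 / 35.6 = 34.83 eV.
With Z = 6, ΔE = 489.6 × (1/n_f² − 1/n_i²), so 1/n_f² − 1/n_i² = 0.07114.
With n_f = 3: 1/n_i² = 1/9 − 0.07114 = 0.03997, so n_i ≈ 5.00.

n_i = 5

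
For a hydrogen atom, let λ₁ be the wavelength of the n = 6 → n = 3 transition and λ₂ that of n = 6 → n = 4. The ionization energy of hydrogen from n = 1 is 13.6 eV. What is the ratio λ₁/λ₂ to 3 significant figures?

λ ∝ 1/ΔE ∝ 1/(1/n_f² − 1/n_i²), and the Z² and hc factors cancel in the ratio.
λ₁/λ₂ = (1/4² − 1/6²)/(1/3² − 1/6²) = 0.03472/0.08333 = 0.417.

0.417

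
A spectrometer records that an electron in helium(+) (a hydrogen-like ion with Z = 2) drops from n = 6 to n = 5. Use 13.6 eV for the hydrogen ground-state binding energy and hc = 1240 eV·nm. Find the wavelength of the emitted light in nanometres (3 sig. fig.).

1860 nm

For Z = 2 the level energies scale as Z², so the effective Rydberg energy is 13.6 × 4 = 54.40 eV.
ΔE = 54.40 × (1/5² − 1/6²) = 54.40 × 0.01222 = 0.6649 eV.
λ = hc/ΔE = 1240 / 0.6649 = 1860 nm.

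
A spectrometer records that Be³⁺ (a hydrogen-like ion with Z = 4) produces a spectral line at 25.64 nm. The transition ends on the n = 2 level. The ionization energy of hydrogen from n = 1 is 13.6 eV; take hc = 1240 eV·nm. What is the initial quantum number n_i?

The photon energy is ΔE = hc/λ = 1240 / 25.64 = 48.36 eV.
With Z = 4, ΔE = 217.6 × (1/n_f² − 1/n_i²), so 1/n_f² − 1/n_i² = 0.2223.
With n_f = 2: 1/n_i² = 1/4 − 0.2223 = 0.02775, so n_i ≈ 6.00.

n_i = 6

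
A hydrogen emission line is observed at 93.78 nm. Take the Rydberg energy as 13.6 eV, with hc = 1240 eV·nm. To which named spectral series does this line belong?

ΔE = 1240/93.78 = 13.22 eV.
This matches 13.6 × (1/1² − 1/6²), so n_f = 1: the Lyman series.

Lyman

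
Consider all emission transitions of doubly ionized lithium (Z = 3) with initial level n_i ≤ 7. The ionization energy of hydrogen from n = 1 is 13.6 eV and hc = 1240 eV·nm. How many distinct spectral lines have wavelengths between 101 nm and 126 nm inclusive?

2

Enumerate all n_i → n_f pairs with 1 ≤ n_f < n_i ≤ 7 and compute λ = 1240 / [13.6·9·(1/n_f² − 1/n_i²)].
Lines falling in [101, 126] nm: 7→3 (111.7 nm), 6→3 (121.6 nm).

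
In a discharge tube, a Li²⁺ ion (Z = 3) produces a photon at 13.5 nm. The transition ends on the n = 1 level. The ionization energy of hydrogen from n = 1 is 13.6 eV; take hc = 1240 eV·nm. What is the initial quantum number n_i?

n_i = 2

The photon energy is ΔE = hc/λ = 1240 / 13.5 = 91.85 eV.
With Z = 3, ΔE = 122.4 × (1/n_f² − 1/n_i²), so 1/n_f² − 1/n_i² = 0.7504.
With n_f = 1: 1/n_i² = 1/1 − 0.7504 = 0.2496, so n_i ≈ 2.00.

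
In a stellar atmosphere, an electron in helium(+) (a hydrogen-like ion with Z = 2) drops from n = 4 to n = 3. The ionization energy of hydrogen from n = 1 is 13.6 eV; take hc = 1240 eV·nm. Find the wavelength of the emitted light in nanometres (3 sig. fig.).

469 nm

For Z = 2 the level energies scale as Z², so the effective Rydberg energy is 13.6 × 4 = 54.40 eV.
ΔE = 54.40 × (1/3² − 1/4²) = 54.40 × 0.04861 = 2.644 eV.
λ = hc/ΔE = 1240 / 2.644 = 469 nm.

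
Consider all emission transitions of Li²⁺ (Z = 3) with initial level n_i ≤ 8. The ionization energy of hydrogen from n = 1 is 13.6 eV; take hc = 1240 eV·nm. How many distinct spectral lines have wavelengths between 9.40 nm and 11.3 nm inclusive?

5

Enumerate all n_i → n_f pairs with 1 ≤ n_f < n_i ≤ 8 and compute λ = 1240 / [13.6·9·(1/n_f² − 1/n_i²)].
Lines falling in [9.40, 11.3] nm: 8→1 (10.29 nm), 7→1 (10.34 nm), 6→1 (10.42 nm), 5→1 (10.55 nm), 4→1 (10.81 nm).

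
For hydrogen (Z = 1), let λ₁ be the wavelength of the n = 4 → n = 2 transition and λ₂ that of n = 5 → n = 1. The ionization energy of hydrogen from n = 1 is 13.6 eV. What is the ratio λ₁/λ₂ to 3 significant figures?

λ ∝ 1/ΔE ∝ 1/(1/n_f² − 1/n_i²), and the Z² and hc factors cancel in the ratio.
λ₁/λ₂ = (1/1² − 1/5²)/(1/2² − 1/4²) = 0.9600/0.1875 = 5.12.

5.12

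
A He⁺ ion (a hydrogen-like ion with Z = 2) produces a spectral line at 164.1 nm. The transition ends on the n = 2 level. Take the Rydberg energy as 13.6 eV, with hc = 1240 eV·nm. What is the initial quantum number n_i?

The photon energy is ΔE = hc/λ = 1240 / 164.1 = 7.556 eV.
With Z = 2, ΔE = 54.40 × (1/n_f² − 1/n_i²), so 1/n_f² − 1/n_i² = 0.1389.
With n_f = 2: 1/n_i² = 1/4 − 0.1389 = 0.1111, so n_i ≈ 3.00.

n_i = 3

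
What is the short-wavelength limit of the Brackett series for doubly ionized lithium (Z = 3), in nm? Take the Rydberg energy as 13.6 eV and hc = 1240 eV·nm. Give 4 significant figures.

162.1 nm

The Brackett series has lower level n_f = 4; the series limit corresponds to n_i → ∞.
ΔE_max = 13.6 × 9 / 4² = 7.650 eV.
λ_min = 1240 / 7.650 = 162.1 nm.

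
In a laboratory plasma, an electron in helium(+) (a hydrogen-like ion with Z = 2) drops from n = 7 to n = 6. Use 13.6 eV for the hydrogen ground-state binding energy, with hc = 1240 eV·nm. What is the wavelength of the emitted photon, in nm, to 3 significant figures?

For Z = 2 the level energies scale as Z², so the effective Rydberg energy is 13.6 × 4 = 54.40 eV.
ΔE = 54.40 × (1/6² − 1/7²) = 54.40 × 0.007370 = 0.4009 eV.
λ = hc/ΔE = 1240 / 0.4009 = 3090 nm.

3090 nm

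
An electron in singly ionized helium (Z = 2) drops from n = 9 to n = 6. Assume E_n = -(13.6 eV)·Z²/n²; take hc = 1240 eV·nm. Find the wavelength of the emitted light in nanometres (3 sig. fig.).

1480 nm

For Z = 2 the level energies scale as Z², so the effective Rydberg energy is 13.6 × 4 = 54.40 eV.
ΔE = 54.40 × (1/6² − 1/9²) = 54.40 × 0.01543 = 0.8395 eV.
λ = hc/ΔE = 1240 / 0.8395 = 1480 nm.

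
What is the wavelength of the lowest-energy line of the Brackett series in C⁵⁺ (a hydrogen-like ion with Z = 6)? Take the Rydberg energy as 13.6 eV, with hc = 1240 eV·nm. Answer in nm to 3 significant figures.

113 nm

The Brackett series terminates on n_f = 4; the first line has n_i = 4+1 = 5.
ΔE = 489.6 × (1/4² − 1/5²) = 11.02 eV.
λ = 1240 / 11.02 = 113 nm.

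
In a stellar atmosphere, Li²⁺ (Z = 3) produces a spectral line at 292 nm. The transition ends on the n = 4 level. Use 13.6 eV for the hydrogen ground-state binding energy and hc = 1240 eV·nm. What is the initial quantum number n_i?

n_i = 6

The photon energy is ΔE = hc/λ = 1240 / 292 = 4.247 eV.
With Z = 3, ΔE = 122.4 × (1/n_f² − 1/n_i²), so 1/n_f² − 1/n_i² = 0.03469.
With n_f = 4: 1/n_i² = 1/16 − 0.03469 = 0.02781, so n_i ≈ 6.00.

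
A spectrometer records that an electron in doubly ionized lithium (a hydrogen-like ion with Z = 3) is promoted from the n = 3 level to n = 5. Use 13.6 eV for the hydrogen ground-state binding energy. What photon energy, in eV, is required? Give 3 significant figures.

8.70 eV

The Bohr energies scale as Z², so for Z = 3: E_n = −122.4/n² eV.
E_5 = −122.4/25 = −4.896 eV and E_3 = −122.4/9 = −13.60 eV.
The photon energy is |E_5 − E_3| = 8.70 eV.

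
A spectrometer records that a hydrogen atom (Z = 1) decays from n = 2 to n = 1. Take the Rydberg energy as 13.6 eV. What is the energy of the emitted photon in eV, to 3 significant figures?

E_2 = −13.60/4 = −3.400 eV and E_1 = −13.60/1 = −13.60 eV.
The photon energy is |E_2 − E_1| = 10.2 eV.

10.2 eV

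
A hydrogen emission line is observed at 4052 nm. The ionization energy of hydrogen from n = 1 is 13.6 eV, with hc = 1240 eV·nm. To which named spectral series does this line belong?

Brackett

ΔE = 1240/4052 = 0.3060 eV.
This matches 13.6 × (1/4² − 1/5²), so n_f = 4: the Brackett series.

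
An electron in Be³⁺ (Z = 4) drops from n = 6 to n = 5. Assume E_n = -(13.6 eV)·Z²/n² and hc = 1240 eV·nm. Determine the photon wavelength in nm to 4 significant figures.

For Z = 4 the level energies scale as Z², so the effective Rydberg energy is 13.6 × 16 = 217.6 eV.
ΔE = 217.6 × (1/5² − 1/6²) = 217.6 × 0.01222 = 2.660 eV.
λ = hc/ΔE = 1240 / 2.660 = 466.2 nm.

466.2 nm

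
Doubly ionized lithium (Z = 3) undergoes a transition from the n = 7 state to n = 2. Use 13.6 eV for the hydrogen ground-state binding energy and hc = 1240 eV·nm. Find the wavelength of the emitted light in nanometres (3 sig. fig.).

44.1 nm

For Z = 3 the level energies scale as Z², so the effective Rydberg energy is 13.6 × 9 = 122.4 eV.
ΔE = 122.4 × (1/2² − 1/7²) = 122.4 × 0.2296 = 28.10 eV.
λ = hc/ΔE = 1240 / 28.10 = 44.1 nm.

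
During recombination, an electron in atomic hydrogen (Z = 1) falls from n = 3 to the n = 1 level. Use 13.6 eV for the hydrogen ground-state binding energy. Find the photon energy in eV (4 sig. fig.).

E_3 = −13.60/9 = −1.511 eV and E_1 = −13.60/1 = −13.60 eV.
The photon energy is |E_3 − E_1| = 12.09 eV.

12.09 eV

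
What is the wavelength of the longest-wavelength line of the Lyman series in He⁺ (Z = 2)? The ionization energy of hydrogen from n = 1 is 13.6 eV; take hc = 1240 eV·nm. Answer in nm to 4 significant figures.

30.39 nm

The Lyman series terminates on n_f = 1; the first line has n_i = 1+1 = 2.
ΔE = 54.40 × (1/1² − 1/2²) = 40.80 eV.
λ = 1240 / 40.80 = 30.39 nm.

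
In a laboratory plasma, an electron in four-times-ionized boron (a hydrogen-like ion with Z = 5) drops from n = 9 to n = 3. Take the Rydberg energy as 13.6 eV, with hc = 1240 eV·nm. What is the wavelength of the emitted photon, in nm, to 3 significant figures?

36.9 nm

For Z = 5 the level energies scale as Z², so the effective Rydberg energy is 13.6 × 25 = 340.0 eV.
ΔE = 340.0 × (1/3² − 1/9²) = 340.0 × 0.09877 = 33.58 eV.
λ = hc/ΔE = 1240 / 33.58 = 36.9 nm.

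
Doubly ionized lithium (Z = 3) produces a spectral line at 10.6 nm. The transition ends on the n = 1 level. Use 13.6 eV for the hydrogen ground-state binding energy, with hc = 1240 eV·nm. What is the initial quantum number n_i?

The photon energy is ΔE = hc/λ = 1240 / 10.6 = 117.0 eV.
With Z = 3, ΔE = 122.4 × (1/n_f² − 1/n_i²), so 1/n_f² − 1/n_i² = 0.9557.
With n_f = 1: 1/n_i² = 1/1 − 0.9557 = 0.04427, so n_i ≈ 4.75.

n_i = 5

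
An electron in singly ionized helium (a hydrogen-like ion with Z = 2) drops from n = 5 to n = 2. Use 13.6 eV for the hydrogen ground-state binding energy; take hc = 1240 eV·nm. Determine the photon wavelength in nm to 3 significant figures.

109 nm

For Z = 2 the level energies scale as Z², so the effective Rydberg energy is 13.6 × 4 = 54.40 eV.
ΔE = 54.40 × (1/2² − 1/5²) = 54.40 × 0.2100 = 11.42 eV.
λ = hc/ΔE = 1240 / 11.42 = 109 nm.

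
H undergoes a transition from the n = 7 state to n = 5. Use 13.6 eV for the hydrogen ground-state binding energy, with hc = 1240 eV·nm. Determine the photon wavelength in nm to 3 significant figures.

4650 nm

ΔE = 13.60 × (1/5² − 1/7²) = 13.60 × 0.01959 = 0.2664 eV.
λ = hc/ΔE = 1240 / 0.2664 = 4650 nm.
This line belongs to the Pfund series.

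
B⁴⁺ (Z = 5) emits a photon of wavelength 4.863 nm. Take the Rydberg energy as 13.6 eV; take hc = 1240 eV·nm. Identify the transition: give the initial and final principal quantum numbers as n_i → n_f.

n_i = 2, n_f = 1

The photon energy is ΔE = hc/λ = 1240 / 4.863 = 255.0 eV.
With Z = 5, ΔE = 340.0 × (1/n_f² − 1/n_i²), so 1/n_f² − 1/n_i² = 0.7500.
Trying n_f = 1 gives 1/n_i² = 0.2500, i.e. n_i ≈ 2; this pair matches.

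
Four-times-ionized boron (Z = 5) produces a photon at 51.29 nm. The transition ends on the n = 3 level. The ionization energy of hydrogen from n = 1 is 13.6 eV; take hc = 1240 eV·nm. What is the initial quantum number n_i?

n_i = 5

The photon energy is ΔE = hc/λ = 1240 / 51.29 = 24.18 eV.
With Z = 5, ΔE = 340.0 × (1/n_f² − 1/n_i²), so 1/n_f² − 1/n_i² = 0.07111.
With n_f = 3: 1/n_i² = 1/9 − 0.07111 = 0.04000, so n_i ≈ 5.00.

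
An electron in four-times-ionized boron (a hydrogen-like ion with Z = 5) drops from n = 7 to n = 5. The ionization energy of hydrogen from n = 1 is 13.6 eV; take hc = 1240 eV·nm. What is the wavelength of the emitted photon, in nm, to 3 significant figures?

For Z = 5 the level energies scale as Z², so the effective Rydberg energy is 13.6 × 25 = 340.0 eV.
ΔE = 340.0 × (1/5² − 1/7²) = 340.0 × 0.01959 = 6.661 eV.
λ = hc/ΔE = 1240 / 6.661 = 186 nm.

186 nm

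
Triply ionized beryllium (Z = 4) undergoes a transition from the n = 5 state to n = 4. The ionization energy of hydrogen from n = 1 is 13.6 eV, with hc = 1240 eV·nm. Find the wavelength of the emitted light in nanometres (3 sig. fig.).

253 nm

For Z = 4 the level energies scale as Z², so the effective Rydberg energy is 13.6 × 16 = 217.6 eV.
ΔE = 217.6 × (1/4² − 1/5²) = 217.6 × 0.02250 = 4.896 eV.
λ = hc/ΔE = 1240 / 4.896 = 253 nm.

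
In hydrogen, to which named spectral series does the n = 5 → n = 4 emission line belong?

The series is set by the lower level: n_f = 4 is the Brackett series.

Brackett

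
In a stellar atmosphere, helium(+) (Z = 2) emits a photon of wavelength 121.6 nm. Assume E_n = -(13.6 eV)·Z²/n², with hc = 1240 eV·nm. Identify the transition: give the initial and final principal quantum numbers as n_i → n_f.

n_i = 4, n_f = 2

The photon energy is ΔE = hc/λ = 1240 / 121.6 = 10.20 eV.
With Z = 2, ΔE = 54.40 × (1/n_f² − 1/n_i²), so 1/n_f² − 1/n_i² = 0.1875.
Trying n_f = 2 gives 1/n_i² = 0.06255, i.e. n_i ≈ 4; this pair matches.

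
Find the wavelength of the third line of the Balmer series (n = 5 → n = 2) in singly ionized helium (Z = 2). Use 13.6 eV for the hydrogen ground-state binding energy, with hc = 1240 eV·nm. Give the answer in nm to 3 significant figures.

The Balmer series terminates on n_f = 2; the third line has n_i = 2+3 = 5.
ΔE = 54.40 × (1/2² − 1/5²) = 11.42 eV.
λ = 1240 / 11.42 = 109 nm.

109 nm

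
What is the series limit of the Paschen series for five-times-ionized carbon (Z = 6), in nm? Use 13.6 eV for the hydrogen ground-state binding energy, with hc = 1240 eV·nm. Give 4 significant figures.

The Paschen series has lower level n_f = 3; the series limit corresponds to n_i → ∞.
ΔE_max = 13.6 × 36 / 3² = 54.40 eV.
λ_min = 1240 / 54.40 = 22.79 nm.

22.79 nm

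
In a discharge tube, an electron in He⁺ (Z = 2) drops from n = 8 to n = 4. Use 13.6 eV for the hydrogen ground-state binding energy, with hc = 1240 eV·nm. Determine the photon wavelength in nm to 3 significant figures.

For Z = 2 the level energies scale as Z², so the effective Rydberg energy is 13.6 × 4 = 54.40 eV.
ΔE = 54.40 × (1/4² − 1/8²) = 54.40 × 0.04688 = 2.550 eV.
λ = hc/ΔE = 1240 / 2.550 = 486 nm.

486 nm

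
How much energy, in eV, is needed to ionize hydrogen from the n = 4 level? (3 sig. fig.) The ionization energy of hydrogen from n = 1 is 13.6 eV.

E_4 = −13.60/16 = −0.850 eV, so ionization (to E = 0) requires 0.850 eV.

0.850 eV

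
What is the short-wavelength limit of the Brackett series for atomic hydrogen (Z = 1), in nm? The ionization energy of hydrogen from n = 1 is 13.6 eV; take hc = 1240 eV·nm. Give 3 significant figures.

1460 nm

The Brackett series has lower level n_f = 4; the series limit corresponds to n_i → ∞.
ΔE_max = 13.6 × 1 / 4² = 0.8500 eV.
λ_min = 1240 / 0.8500 = 1460 nm.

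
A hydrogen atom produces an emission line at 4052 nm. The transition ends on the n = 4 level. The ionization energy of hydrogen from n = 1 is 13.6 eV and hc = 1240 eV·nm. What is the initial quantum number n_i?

n_i = 5

The photon energy is ΔE = hc/λ = 1240 / 4052 = 0.3060 eV.
With Z = 1, ΔE = 13.60 × (1/n_f² − 1/n_i²), so 1/n_f² − 1/n_i² = 0.02250.
With n_f = 4: 1/n_i² = 1/16 − 0.02250 = 0.04000, so n_i ≈ 5.00.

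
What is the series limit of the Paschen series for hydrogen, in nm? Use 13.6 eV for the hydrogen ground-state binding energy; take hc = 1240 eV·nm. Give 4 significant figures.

The Paschen series has lower level n_f = 3; the series limit corresponds to n_i → ∞.
ΔE_max = 13.6 × 1 / 3² = 1.511 eV.
λ_min = 1240 / 1.511 = 820.6 nm.

820.6 nm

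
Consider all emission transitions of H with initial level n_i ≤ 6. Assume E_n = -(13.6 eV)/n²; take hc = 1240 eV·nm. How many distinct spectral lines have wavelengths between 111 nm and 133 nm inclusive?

1

Enumerate all n_i → n_f pairs with 1 ≤ n_f < n_i ≤ 6 and compute λ = 1240 / [13.6·1·(1/n_f² − 1/n_i²)].
Lines falling in [111, 133] nm: 2→1 (121.6 nm).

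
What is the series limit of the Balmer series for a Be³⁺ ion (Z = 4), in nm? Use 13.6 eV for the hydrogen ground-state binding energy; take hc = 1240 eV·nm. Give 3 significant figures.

The Balmer series has lower level n_f = 2; the series limit corresponds to n_i → ∞.
ΔE_max = 13.6 × 16 / 2² = 54.40 eV.
λ_min = 1240 / 54.40 = 22.8 nm.

22.8 nm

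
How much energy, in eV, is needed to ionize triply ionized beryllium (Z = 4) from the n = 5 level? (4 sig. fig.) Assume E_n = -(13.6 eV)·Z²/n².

E_n = −13.6 Z²/n² = −217.6/n² eV for Z = 4.
E_5 = −217.6/25 = −8.704 eV, so ionization (to E = 0) requires 8.704 eV.

8.704 eV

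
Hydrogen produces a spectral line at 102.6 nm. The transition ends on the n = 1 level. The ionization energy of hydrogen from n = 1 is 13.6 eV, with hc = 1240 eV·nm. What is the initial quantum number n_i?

The photon energy is ΔE = hc/λ = 1240 / 102.6 = 12.09 eV.
With Z = 1, ΔE = 13.60 × (1/n_f² − 1/n_i²), so 1/n_f² − 1/n_i² = 0.8887.
With n_f = 1: 1/n_i² = 1/1 − 0.8887 = 0.1113, so n_i ≈ 3.00.

n_i = 3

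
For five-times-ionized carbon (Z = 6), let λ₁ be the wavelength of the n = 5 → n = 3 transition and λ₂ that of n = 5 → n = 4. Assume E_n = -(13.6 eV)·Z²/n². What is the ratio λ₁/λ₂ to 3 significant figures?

λ ∝ 1/ΔE ∝ 1/(1/n_f² − 1/n_i²), and the Z² and hc factors cancel in the ratio.
λ₁/λ₂ = (1/4² − 1/5²)/(1/3² − 1/5²) = 0.02250/0.07111 = 0.316.

0.316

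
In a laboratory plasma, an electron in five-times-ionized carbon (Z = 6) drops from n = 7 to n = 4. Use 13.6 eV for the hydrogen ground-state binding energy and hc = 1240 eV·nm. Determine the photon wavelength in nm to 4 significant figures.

60.17 nm

For Z = 6 the level energies scale as Z², so the effective Rydberg energy is 13.6 × 36 = 489.6 eV.
ΔE = 489.6 × (1/4² − 1/7²) = 489.6 × 0.04209 = 20.61 eV.
λ = hc/ΔE = 1240 / 20.61 = 60.17 nm.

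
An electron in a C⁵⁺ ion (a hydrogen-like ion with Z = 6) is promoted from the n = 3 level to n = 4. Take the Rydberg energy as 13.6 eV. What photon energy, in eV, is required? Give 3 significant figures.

The Bohr energies scale as Z², so for Z = 6: E_n = −489.6/n² eV.
E_4 = −489.6/16 = −30.60 eV and E_3 = −489.6/9 = −54.40 eV.
The photon energy is |E_4 − E_3| = 23.8 eV.

23.8 eV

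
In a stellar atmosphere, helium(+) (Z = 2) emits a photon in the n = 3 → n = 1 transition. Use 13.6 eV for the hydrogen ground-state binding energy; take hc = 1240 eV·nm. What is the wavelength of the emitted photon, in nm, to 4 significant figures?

25.64 nm

For Z = 2 the level energies scale as Z², so the effective Rydberg energy is 13.6 × 4 = 54.40 eV.
ΔE = 54.40 × (1/1² − 1/3²) = 54.40 × 0.8889 = 48.36 eV.
λ = hc/ΔE = 1240 / 48.36 = 25.64 nm.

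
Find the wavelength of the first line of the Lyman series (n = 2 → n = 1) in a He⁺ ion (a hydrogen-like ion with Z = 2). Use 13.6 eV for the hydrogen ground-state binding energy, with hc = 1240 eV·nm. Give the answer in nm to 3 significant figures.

30.4 nm

The Lyman series terminates on n_f = 1; the first line has n_i = 1+1 = 2.
ΔE = 54.40 × (1/1² − 1/2²) = 40.80 eV.
λ = 1240 / 40.80 = 30.4 nm.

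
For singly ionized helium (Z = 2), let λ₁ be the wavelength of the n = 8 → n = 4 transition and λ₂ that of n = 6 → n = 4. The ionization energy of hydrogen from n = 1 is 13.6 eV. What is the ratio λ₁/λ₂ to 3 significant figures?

0.741

λ ∝ 1/ΔE ∝ 1/(1/n_f² − 1/n_i²), and the Z² and hc factors cancel in the ratio.
λ₁/λ₂ = (1/4² − 1/6²)/(1/4² − 1/8²) = 0.03472/0.04688 = 0.741.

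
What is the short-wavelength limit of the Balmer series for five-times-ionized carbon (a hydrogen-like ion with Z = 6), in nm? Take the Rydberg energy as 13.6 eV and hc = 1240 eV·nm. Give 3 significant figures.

10.1 nm

The Balmer series has lower level n_f = 2; the series limit corresponds to n_i → ∞.
ΔE_max = 13.6 × 36 / 2² = 122.4 eV.
λ_min = 1240 / 122.4 = 10.1 nm.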